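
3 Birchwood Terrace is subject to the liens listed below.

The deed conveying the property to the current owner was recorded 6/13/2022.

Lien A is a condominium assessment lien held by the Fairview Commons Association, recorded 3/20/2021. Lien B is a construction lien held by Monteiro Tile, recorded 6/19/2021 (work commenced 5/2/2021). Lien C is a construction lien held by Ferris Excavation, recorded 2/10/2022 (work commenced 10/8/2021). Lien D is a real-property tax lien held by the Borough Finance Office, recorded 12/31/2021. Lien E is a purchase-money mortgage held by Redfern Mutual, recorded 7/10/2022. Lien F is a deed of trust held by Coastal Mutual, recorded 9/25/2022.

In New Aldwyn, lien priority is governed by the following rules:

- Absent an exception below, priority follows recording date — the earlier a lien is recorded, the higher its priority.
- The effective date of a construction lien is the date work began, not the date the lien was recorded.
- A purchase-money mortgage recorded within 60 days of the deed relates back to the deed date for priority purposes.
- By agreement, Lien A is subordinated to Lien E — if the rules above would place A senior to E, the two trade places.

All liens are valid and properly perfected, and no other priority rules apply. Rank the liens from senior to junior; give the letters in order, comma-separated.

Adjusting effective dates: B is treated as recorded 5/2/2021, the work-commencement date; C relates back to 10/8/2021 (work commenced); E was recorded within the 60-day window, so its effective date is the deed date 6/13/2022.
By effective date, earliest first: A (3/20/2021), B (5/2/2021), C (10/8/2021), D (12/31/2021), E (6/13/2022), F (9/25/2022).
A would otherwise be senior to E, so under the subordination agreement A and E exchange positions.

E, B, C, D, A, F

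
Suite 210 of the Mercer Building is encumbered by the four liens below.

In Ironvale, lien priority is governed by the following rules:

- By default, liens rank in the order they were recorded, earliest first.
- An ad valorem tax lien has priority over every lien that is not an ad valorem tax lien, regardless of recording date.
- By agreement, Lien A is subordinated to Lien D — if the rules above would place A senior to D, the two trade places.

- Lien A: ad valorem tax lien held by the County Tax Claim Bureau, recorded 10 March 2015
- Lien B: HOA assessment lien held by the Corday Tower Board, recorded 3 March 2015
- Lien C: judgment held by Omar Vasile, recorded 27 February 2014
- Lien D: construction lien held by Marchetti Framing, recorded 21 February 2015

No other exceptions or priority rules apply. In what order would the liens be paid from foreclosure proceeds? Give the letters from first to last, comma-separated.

D, C, A, B

A is an ad valorem tax lien, so it outranks all other liens regardless of date.
Among the remaining liens, by effective date: C (27 February 2014), D (21 February 2015), B (3 March 2015).
A would otherwise be senior to D, so under the subordination agreement A and D exchange positions.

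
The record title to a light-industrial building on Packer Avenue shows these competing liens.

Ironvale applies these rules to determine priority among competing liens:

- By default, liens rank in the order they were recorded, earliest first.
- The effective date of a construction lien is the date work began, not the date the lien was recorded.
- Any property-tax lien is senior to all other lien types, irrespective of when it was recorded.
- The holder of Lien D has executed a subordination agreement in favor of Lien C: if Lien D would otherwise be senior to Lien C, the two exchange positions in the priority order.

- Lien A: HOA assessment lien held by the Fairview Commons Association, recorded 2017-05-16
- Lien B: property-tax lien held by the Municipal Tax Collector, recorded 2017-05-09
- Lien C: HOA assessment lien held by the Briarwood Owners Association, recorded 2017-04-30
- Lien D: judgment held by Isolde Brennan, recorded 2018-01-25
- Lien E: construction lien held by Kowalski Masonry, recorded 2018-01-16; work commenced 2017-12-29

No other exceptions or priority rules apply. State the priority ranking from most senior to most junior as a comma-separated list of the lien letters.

B, C, A, E, D

Effective dates after the stated exceptions: E relates back to 2017-12-29 (work commenced).
B is a property-tax lien and takes priority over every other lien.
Among the remaining liens, by effective date: C (2017-04-30), A (2017-05-16), E (2017-12-29), D (2018-01-25).
Since D is not senior to C, the subordination leaves the order unchanged.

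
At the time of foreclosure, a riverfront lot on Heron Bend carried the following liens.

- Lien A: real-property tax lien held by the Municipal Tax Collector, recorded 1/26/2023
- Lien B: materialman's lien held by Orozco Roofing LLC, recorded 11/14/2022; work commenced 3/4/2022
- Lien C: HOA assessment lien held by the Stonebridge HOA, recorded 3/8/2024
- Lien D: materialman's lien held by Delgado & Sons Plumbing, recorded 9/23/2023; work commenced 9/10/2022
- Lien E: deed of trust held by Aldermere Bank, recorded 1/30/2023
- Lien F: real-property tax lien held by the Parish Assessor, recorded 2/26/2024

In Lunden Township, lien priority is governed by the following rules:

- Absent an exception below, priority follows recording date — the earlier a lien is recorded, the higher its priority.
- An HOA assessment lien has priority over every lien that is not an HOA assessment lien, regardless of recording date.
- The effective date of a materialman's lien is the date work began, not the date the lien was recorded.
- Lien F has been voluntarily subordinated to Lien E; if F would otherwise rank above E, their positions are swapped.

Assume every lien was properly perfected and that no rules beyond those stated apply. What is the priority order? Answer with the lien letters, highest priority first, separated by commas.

Effective dates: B relates back to 3/4/2022 (work commenced); D's effective date is 9/10/2022, when work began.
C, as an HOA assessment lien, has superpriority and ranks first.
The other liens, earliest effective date first: B (3/4/2022), D (9/10/2022), A (1/26/2023), E (1/30/2023), F (2/26/2024).
Since F is not senior to E, the subordination leaves the order unchanged.

C, B, D, A, E, F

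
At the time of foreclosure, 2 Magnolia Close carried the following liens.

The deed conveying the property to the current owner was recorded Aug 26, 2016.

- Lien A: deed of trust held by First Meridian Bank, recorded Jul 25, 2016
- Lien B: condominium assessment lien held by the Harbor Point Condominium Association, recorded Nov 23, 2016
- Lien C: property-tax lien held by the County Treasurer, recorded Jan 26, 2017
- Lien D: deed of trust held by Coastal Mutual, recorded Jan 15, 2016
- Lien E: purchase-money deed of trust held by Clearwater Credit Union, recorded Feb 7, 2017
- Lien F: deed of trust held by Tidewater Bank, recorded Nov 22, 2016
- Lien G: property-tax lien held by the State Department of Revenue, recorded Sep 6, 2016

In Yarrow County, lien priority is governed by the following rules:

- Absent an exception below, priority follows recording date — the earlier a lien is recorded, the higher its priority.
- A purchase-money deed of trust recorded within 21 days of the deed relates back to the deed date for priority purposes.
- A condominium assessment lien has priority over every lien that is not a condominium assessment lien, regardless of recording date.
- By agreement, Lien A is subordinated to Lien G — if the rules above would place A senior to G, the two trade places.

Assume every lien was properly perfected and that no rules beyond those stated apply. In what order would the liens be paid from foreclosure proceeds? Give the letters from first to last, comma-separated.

B, D, G, A, F, C, E

Effective dates after the stated exceptions: E was recorded 165 days after the deed — beyond 21 days — so no relation-back applies.
B is a condominium assessment lien, so it outranks all other liens regardless of date.
Ordering the rest by effective date: D (Jan 15, 2016), A (Jul 25, 2016), G (Sep 6, 2016), F (Nov 22, 2016), C (Jan 26, 2017), E (Feb 7, 2017).
A is senior to G before the subordination, so the two trade places.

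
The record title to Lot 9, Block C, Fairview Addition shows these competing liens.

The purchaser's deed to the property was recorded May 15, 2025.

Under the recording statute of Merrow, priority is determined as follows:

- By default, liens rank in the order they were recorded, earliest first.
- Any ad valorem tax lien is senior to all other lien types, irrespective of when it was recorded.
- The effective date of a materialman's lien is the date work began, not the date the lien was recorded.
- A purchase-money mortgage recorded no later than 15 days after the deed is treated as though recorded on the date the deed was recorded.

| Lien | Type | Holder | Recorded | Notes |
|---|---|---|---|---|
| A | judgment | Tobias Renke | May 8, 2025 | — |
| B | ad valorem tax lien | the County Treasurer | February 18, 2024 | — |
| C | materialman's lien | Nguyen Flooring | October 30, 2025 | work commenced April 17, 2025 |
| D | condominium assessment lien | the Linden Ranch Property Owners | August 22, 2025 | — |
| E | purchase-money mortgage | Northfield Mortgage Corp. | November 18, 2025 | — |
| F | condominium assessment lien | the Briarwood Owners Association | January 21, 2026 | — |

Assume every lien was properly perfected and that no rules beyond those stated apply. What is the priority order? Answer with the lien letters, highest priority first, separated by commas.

B, C, A, D, E, F

First, effective dates: C's effective date is April 17, 2025, when work began; E missed the 15-day window (187 days after the deed), so its recording date stands.
B is an ad valorem tax lien, so it outranks all other liens regardless of date.
Among the remaining liens, by effective date: C (April 17, 2025), A (May 8, 2025), D (August 22, 2025), E (November 18, 2025), F (January 21, 2026).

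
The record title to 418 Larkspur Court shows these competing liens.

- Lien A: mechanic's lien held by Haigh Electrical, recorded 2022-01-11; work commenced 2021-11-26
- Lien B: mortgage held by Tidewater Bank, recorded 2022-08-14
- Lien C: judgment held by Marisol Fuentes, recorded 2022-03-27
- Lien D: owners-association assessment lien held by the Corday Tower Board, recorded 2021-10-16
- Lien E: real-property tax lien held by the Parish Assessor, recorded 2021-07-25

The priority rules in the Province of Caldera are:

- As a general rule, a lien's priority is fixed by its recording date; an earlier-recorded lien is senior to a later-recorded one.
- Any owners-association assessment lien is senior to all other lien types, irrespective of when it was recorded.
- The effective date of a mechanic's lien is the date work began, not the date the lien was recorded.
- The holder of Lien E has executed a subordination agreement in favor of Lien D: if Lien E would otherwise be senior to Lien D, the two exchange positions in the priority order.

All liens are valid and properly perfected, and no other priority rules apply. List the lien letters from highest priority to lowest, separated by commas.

First, effective dates: A relates back to 2021-11-26 (work commenced).
D is an owners-association assessment lien, so it outranks all other liens regardless of date.
Among the remaining liens, by effective date: E (2021-07-25), A (2021-11-26), C (2022-03-27), B (2022-08-14).
E is already junior to D, so the subordination agreement changes nothing.

D, E, A, C, B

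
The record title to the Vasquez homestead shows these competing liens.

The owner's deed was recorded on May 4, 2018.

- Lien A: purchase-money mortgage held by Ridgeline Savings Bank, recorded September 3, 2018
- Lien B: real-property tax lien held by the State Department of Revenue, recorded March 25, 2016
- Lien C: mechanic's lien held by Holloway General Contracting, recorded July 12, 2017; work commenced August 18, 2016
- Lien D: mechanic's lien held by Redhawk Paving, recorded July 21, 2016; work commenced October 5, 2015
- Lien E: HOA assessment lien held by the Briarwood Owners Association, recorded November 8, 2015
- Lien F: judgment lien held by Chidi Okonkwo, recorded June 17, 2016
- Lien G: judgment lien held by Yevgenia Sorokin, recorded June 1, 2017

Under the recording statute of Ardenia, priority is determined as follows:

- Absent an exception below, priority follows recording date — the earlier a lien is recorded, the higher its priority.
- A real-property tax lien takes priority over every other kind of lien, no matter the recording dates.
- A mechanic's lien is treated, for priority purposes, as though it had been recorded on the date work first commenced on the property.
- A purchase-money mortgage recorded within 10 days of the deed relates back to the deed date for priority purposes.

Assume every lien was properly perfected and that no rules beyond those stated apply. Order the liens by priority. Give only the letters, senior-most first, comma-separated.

Effective dates after the stated exceptions: A missed the 10-day window (122 days after the deed), so its recording date stands; C relates back to August 18, 2016 (work commenced); D's effective date is October 5, 2015, when work began.
As a real-property tax lien, B is senior to every other lien.
The other liens, earliest effective date first: D (October 5, 2015), E (November 8, 2015), F (June 17, 2016), C (August 18, 2016), G (June 1, 2017), A (September 3, 2018).

B, D, E, F, C, G, A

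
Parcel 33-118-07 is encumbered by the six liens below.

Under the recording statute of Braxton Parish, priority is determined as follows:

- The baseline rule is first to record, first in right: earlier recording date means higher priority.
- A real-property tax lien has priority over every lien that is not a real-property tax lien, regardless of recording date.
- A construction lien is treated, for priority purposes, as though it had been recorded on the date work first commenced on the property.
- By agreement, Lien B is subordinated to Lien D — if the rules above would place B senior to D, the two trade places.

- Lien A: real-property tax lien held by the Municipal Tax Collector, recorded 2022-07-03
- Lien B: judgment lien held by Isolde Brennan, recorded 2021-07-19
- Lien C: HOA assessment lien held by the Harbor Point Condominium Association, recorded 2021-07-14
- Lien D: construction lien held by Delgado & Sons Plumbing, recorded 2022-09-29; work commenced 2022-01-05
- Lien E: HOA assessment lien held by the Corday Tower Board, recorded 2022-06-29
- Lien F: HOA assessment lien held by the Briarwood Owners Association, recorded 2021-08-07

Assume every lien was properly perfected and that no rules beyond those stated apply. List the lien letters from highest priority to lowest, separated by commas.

A, C, D, F, B, E

First, effective dates: D's effective date is 2022-01-05, when work began.
A is a real-property tax lien and takes priority over every other lien.
The other liens, earliest effective date first: C (2021-07-14), B (2021-07-19), F (2021-08-07), D (2022-01-05), E (2022-06-29).
B would otherwise be senior to D, so under the subordination agreement B and D exchange positions.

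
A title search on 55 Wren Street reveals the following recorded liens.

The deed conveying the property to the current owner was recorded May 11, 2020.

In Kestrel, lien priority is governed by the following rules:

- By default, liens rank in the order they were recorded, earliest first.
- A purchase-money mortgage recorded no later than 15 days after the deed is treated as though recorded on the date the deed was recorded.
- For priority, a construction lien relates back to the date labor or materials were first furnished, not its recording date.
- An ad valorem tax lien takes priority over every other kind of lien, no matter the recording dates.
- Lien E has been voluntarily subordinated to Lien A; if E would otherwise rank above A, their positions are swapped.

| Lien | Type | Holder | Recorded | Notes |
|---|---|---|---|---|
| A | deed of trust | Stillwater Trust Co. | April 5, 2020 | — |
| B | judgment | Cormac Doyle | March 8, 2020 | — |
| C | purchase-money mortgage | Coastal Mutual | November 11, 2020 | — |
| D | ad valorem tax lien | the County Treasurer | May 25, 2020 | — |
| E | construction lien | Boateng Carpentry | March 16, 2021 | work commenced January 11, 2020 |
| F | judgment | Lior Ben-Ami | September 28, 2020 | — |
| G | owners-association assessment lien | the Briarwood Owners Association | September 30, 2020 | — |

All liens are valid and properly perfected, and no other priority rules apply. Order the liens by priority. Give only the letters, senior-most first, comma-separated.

First, effective dates: C was recorded 184 days after the deed — beyond 15 days — so no relation-back applies; E's effective date is January 11, 2020, when work began.
D, as an ad valorem tax lien, has superpriority and ranks first.
Remaining liens by effective date: E (January 11, 2020), B (March 8, 2020), A (April 5, 2020), F (September 28, 2020), G (September 30, 2020), C (November 11, 2020).
E is senior to A before the subordination, so the two trade places.

D, A, B, E, F, G, C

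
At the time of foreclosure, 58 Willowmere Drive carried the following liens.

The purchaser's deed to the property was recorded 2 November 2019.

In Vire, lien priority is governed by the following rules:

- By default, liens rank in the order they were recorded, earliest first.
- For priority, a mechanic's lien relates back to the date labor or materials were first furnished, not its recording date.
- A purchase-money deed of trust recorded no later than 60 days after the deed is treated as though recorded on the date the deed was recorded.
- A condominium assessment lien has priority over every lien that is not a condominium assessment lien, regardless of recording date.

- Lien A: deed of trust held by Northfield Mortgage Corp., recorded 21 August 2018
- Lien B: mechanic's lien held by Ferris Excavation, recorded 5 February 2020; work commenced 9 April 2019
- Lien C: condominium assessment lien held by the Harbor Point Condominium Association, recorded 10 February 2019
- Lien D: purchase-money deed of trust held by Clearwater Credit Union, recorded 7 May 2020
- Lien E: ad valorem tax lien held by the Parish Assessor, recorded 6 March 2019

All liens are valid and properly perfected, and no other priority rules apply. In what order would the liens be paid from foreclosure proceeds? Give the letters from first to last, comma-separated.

C, A, E, B, D

Adjusting effective dates: B is treated as recorded 9 April 2019, the work-commencement date; D was recorded 187 days after the deed — beyond 60 days — so no relation-back applies.
C is a condominium assessment lien and takes priority over every other lien.
Among the remaining liens, by effective date: A (21 August 2018), E (6 March 2019), B (9 April 2019), D (7 May 2020).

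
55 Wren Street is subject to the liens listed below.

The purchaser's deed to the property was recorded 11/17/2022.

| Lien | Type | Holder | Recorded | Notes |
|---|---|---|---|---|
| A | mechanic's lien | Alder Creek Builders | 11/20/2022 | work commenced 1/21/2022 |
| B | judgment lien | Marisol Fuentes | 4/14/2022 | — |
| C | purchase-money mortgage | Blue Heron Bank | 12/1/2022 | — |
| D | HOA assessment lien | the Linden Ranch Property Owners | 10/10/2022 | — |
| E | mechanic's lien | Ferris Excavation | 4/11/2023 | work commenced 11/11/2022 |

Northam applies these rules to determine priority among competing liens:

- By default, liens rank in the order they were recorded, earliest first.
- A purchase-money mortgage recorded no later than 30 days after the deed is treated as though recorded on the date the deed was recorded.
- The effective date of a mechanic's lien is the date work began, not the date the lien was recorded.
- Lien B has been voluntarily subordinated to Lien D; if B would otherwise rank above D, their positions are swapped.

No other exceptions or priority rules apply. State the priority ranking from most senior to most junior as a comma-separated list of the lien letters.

A, D, B, E, C

First, effective dates: A relates back to 1/21/2022 (work commenced); C was recorded within the 30-day window, so its effective date is the deed date 11/17/2022; E relates back to 11/11/2022 (work commenced).
By effective date, earliest first: A (1/21/2022), B (4/14/2022), D (10/10/2022), E (11/11/2022), C (11/17/2022).
Because B would otherwise rank above D, the subordination swaps them.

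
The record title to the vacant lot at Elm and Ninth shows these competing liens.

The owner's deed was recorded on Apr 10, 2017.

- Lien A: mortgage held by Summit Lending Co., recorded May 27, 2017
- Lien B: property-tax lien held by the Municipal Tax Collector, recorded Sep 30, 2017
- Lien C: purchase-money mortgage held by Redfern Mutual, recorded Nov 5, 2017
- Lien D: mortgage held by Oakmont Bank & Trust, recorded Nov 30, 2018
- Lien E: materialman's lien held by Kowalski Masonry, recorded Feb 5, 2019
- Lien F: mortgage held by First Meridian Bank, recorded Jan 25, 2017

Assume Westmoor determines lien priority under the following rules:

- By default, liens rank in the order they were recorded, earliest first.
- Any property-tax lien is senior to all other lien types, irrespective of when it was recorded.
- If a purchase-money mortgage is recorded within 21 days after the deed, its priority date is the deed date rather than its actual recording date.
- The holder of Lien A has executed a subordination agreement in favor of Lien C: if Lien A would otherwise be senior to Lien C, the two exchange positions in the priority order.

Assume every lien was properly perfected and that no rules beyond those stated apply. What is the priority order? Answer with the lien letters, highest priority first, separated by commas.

B, F, C, A, D, E

Effective dates after the stated exceptions: C was recorded 209 days after the deed, outside the 21-day window, so it keeps its recording date.
As a property-tax lien, B is senior to every other lien.
Among the remaining liens, by effective date: F (Jan 25, 2017), A (May 27, 2017), C (Nov 5, 2017), D (Nov 30, 2018), E (Feb 5, 2019).
A would otherwise be senior to C, so under the subordination agreement A and C exchange positions.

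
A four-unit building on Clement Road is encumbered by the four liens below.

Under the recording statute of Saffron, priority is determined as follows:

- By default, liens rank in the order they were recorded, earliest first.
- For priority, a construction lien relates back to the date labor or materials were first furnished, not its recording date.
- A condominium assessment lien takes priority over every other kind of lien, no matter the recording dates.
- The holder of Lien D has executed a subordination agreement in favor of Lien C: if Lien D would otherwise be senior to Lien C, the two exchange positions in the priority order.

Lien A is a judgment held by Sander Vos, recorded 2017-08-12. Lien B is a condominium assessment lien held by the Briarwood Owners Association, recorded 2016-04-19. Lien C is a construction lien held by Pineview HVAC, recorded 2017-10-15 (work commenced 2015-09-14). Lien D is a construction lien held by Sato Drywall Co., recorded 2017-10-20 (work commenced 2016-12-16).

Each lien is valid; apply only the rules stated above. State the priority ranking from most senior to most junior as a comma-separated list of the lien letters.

Adjusting effective dates: C relates back to 2015-09-14 (work commenced); D relates back to 2016-12-16 (work commenced).
B is a condominium assessment lien and takes priority over every other lien.
Ordering the rest by effective date: C (2015-09-14), D (2016-12-16), A (2017-08-12).
Since D is not senior to C, the subordination leaves the order unchanged.

B, C, D, A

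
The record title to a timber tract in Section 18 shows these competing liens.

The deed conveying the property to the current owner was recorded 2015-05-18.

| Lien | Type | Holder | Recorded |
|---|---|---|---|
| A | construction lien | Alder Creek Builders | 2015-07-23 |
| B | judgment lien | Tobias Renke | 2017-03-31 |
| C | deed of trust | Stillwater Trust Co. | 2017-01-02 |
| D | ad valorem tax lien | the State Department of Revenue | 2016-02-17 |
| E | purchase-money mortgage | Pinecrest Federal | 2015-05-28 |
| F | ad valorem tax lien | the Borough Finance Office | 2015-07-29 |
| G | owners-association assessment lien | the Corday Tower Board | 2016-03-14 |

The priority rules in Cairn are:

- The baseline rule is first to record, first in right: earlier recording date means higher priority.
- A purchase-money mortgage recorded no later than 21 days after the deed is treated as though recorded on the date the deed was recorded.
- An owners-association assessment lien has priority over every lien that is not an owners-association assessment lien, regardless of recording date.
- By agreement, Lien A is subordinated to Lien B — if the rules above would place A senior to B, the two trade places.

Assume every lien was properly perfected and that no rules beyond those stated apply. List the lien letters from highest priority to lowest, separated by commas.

Adjusting effective dates: E was recorded within the 21-day window, so its effective date is the deed date 2015-05-18.
G is an owners-association assessment lien, so it outranks all other liens regardless of date.
Among the remaining liens, by effective date: E (2015-05-18), A (2015-07-23), F (2015-07-29), D (2016-02-17), C (2017-01-02), B (2017-03-31).
A is senior to B before the subordination, so the two trade places.

G, E, B, F, D, C, A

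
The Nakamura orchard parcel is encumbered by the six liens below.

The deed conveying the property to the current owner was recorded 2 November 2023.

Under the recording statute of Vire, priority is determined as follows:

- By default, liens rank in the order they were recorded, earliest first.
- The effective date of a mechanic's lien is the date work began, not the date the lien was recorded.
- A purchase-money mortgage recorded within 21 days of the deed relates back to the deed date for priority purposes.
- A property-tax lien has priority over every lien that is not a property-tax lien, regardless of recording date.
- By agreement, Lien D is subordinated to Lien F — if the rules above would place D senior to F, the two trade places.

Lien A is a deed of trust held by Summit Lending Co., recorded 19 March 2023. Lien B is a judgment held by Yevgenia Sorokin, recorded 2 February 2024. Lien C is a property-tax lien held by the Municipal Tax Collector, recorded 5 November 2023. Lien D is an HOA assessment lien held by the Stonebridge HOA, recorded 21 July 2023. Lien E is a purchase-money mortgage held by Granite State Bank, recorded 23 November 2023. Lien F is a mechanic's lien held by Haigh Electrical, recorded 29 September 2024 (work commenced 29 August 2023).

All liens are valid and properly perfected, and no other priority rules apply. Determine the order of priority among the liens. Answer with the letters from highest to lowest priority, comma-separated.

C, A, F, D, E, B

Adjusting effective dates: E was recorded within the 21-day window, so its effective date is the deed date 2 November 2023; F relates back to 29 August 2023 (work commenced).
C, as a property-tax lien, has superpriority and ranks first.
Among the remaining liens, by effective date: A (19 March 2023), D (21 July 2023), F (29 August 2023), E (2 November 2023), B (2 February 2024).
D is senior to F before the subordination, so the two trade places.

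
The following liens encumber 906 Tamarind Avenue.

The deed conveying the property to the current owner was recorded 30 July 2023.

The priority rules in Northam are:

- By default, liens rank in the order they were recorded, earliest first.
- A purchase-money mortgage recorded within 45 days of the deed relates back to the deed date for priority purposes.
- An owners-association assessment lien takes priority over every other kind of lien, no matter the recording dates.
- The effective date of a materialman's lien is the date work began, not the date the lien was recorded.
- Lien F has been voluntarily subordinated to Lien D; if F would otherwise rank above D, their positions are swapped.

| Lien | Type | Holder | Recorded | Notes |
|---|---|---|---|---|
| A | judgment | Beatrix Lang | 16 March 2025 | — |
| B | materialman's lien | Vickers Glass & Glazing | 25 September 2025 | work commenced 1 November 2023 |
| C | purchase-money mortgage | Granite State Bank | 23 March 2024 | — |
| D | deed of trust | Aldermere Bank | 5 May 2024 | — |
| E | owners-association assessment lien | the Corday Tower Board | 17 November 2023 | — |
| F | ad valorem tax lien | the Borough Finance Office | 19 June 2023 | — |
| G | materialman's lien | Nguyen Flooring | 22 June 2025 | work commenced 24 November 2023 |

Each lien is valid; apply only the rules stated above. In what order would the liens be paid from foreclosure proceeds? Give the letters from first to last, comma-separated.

Effective dates after the stated exceptions: B relates back to 1 November 2023 (work commenced); C was recorded 237 days after the deed, outside the 45-day window, so it keeps its recording date; G relates back to 24 November 2023 (work commenced).
E is an owners-association assessment lien and takes priority over every other lien.
Among the remaining liens, by effective date: F (19 June 2023), B (1 November 2023), G (24 November 2023), C (23 March 2024), D (5 May 2024), A (16 March 2025).
The subordination applies — F was senior to D — so F and D swap.

E, D, B, G, C, F, A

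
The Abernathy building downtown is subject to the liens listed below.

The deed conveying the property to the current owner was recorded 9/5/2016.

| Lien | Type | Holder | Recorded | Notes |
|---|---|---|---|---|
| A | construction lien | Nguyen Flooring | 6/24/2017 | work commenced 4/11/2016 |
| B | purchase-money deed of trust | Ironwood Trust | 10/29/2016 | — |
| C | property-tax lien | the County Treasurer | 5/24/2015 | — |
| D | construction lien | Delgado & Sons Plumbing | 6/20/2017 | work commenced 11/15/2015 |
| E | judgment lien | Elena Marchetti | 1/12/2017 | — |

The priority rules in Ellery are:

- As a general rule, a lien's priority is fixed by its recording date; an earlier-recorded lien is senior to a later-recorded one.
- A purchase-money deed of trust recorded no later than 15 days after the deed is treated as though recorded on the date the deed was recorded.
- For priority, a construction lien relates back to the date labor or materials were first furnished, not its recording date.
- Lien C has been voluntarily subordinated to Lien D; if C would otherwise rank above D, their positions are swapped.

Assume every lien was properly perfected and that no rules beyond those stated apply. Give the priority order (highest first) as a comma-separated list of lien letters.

D, C, A, B, E

First, effective dates: A relates back to 4/11/2016 (work commenced); B was recorded 54 days after the deed — beyond 15 days — so no relation-back applies; D's effective date is 11/15/2015, when work began.
By effective date, earliest first: C (5/24/2015), D (11/15/2015), A (4/11/2016), B (10/29/2016), E (1/12/2017).
C would otherwise be senior to D, so under the subordination agreement C and D exchange positions.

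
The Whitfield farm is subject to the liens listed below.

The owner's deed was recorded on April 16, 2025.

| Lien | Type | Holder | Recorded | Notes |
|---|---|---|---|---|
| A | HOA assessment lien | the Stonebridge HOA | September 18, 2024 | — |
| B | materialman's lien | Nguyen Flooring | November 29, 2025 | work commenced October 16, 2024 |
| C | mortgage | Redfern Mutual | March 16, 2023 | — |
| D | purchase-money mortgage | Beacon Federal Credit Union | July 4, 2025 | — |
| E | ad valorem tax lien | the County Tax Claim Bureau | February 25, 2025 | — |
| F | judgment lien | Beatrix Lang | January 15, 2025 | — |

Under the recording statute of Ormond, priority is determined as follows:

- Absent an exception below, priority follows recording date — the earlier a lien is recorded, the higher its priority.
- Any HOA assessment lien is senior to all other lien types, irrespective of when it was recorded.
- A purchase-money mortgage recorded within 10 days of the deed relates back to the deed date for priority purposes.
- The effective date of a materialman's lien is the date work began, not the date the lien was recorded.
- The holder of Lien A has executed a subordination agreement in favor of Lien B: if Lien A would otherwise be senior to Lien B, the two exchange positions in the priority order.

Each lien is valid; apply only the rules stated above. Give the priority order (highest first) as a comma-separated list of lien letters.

B, C, A, F, E, D

Effective dates: B relates back to October 16, 2024 (work commenced); D was recorded 79 days after the deed — beyond 10 days — so no relation-back applies.
As an HOA assessment lien, A is senior to every other lien.
Ordering the rest by effective date: C (March 16, 2023), B (October 16, 2024), F (January 15, 2025), E (February 25, 2025), D (July 4, 2025).
The subordination applies — A was senior to B — so A and B swap.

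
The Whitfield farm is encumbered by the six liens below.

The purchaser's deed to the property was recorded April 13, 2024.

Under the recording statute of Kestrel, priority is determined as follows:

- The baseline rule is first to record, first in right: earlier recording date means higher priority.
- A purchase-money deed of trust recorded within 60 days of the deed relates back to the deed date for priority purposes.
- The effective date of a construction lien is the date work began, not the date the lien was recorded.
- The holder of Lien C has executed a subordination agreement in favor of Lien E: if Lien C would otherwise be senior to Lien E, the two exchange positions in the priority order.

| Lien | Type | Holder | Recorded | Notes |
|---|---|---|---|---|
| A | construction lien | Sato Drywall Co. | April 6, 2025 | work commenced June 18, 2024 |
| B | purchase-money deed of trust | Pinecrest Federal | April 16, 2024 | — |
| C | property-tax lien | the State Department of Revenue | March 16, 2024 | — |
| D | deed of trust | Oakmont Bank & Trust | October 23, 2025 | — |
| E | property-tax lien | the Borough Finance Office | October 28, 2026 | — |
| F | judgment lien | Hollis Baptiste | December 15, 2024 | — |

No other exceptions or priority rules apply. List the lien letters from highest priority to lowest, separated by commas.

E, B, A, F, D, C

First, effective dates: A's effective date is June 18, 2024, when work began; B's effective date is the deed date, April 13, 2024.
Sorted by effective date: C (March 16, 2024), B (April 13, 2024), A (June 18, 2024), F (December 15, 2024), D (October 23, 2025), E (October 28, 2026).
C is senior to E before the subordination, so the two trade places.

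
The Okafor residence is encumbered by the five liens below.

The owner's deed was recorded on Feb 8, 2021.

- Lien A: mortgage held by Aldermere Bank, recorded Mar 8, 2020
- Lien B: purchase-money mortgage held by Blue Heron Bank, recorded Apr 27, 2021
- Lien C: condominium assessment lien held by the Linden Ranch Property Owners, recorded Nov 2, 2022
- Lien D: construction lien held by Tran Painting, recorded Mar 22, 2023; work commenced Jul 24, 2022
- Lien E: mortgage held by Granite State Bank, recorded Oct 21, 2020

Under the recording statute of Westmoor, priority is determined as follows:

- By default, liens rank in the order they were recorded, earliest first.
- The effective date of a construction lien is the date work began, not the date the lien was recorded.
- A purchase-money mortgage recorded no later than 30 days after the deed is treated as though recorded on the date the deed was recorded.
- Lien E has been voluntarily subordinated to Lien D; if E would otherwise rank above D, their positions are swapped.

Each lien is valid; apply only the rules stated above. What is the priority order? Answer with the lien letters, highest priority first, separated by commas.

A, D, B, E, C

Effective dates after the stated exceptions: B was recorded 78 days after the deed — beyond 30 days — so no relation-back applies; D is treated as recorded Jul 24, 2022, the work-commencement date.
Ordering by effective date: A (Mar 8, 2020), E (Oct 21, 2020), B (Apr 27, 2021), D (Jul 24, 2022), C (Nov 2, 2022).
E would otherwise be senior to D, so under the subordination agreement E and D exchange positions.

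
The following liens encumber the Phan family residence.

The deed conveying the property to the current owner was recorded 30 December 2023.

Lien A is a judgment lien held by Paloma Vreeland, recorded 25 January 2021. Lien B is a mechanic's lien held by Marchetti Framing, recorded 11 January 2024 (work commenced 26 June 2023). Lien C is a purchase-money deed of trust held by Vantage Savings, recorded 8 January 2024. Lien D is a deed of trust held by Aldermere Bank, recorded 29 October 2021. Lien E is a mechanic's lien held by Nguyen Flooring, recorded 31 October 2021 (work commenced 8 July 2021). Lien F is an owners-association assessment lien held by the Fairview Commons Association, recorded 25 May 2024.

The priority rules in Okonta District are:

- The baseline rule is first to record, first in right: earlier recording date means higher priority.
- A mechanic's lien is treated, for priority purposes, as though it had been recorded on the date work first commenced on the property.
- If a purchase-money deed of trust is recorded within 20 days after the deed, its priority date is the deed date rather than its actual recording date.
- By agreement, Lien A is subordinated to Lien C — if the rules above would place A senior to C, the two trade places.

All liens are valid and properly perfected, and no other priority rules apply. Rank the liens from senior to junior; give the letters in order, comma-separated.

C, E, D, B, A, F

Adjusting effective dates: B relates back to 26 June 2023 (work commenced); C was recorded within the 20-day window, so its effective date is the deed date 30 December 2023; E is treated as recorded 8 July 2021, the work-commencement date.
Sorted by effective date: A (25 January 2021), E (8 July 2021), D (29 October 2021), B (26 June 2023), C (30 December 2023), F (25 May 2024).
A would otherwise be senior to C, so under the subordination agreement A and C exchange positions.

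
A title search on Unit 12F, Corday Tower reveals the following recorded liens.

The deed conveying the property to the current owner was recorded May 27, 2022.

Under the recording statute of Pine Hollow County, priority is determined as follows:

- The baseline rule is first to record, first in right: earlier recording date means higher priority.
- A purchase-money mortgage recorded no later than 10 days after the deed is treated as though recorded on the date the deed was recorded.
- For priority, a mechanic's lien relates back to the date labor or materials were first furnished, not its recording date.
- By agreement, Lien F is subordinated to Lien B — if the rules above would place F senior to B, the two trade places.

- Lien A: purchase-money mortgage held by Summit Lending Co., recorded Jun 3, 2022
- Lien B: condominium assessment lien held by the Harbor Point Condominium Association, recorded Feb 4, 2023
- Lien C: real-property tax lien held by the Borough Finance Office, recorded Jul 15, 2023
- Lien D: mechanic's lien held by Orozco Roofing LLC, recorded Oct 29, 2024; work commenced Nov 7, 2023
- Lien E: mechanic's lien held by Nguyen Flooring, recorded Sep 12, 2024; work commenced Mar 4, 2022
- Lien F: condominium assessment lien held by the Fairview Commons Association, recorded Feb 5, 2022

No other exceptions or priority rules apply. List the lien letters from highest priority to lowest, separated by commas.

B, E, A, F, C, D

Effective dates: A was recorded within the 10-day window, so its effective date is the deed date May 27, 2022; D is treated as recorded Nov 7, 2023, the work-commencement date; E relates back to Mar 4, 2022 (work commenced).
Ordering by effective date: F (Feb 5, 2022), E (Mar 4, 2022), A (May 27, 2022), B (Feb 4, 2023), C (Jul 15, 2023), D (Nov 7, 2023).
Because F would otherwise rank above B, the subordination swaps them.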